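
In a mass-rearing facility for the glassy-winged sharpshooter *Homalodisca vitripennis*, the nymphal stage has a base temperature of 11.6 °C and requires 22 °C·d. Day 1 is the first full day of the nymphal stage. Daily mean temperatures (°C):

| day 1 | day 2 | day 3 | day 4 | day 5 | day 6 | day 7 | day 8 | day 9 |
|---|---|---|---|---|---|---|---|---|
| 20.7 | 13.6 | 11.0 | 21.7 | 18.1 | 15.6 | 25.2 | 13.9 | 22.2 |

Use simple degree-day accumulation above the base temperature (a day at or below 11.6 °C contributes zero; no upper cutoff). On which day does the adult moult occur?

Daily DD above 11.6 °C: 9.1, 2.0, 0.0, 10.1, 6.5, 4.0, 13.6, 2.3, 10.6.
Cumulative: 9.1, 11.1, 11.1, 21.2, 27.7, 31.7, 45.3, 47.6, 58.2.
The total first reaches 22 DD on day 5.

day 5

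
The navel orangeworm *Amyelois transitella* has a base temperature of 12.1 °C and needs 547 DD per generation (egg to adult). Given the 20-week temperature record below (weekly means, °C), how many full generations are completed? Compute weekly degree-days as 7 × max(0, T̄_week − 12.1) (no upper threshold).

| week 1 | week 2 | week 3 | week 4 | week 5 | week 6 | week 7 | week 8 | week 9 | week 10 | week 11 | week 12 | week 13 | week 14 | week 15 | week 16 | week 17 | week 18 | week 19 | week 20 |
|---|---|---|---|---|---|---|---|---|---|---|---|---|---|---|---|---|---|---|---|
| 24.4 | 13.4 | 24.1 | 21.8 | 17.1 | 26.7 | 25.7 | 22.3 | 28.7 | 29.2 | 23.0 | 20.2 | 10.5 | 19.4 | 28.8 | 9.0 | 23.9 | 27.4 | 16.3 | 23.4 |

2 generations

Weekly DD (7 × max(0, T̄ − 12.1)): 86.1, 9.1, 84.0, 67.9, 35.0, 102.2, 95.2, 71.4, 116.2, 119.7, 76.3, 56.7, 0.0, 51.1, 116.9, 0.0, 82.6, 107.1, 29.4, 79.1.
Season total = 1386.0 DD.
Complete generations = ⌊1386.0 / 547⌋ = 2.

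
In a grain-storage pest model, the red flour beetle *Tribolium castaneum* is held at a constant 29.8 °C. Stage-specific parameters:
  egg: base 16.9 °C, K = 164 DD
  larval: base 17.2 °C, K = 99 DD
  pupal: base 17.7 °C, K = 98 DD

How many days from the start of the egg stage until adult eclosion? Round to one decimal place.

egg: 164 / (29.8 − 16.9) = 164 / 12.9 = 12.713 d.
larval: 99 / (29.8 − 17.2) = 99 / 12.6 = 7.857 d.
pupal: 98 / (29.8 − 17.7) = 98 / 12.1 = 8.099 d.
Sum = 28.669 ≈ 28.7 days.

28.7 days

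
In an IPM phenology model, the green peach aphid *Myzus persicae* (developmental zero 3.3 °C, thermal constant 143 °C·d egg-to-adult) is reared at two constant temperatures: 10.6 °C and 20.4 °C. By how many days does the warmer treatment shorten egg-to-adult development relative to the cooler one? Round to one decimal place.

11.2 days

At 10.6 °C: 143 / (10.6 − 3.3) = 143 / 7.3 = 19.589 d.
At 20.4 °C: 143 / (20.4 − 3.3) = 143 / 17.1 = 8.363 d.
Difference = |19.589 − 8.363| = 11.226 ≈ 11.2 days.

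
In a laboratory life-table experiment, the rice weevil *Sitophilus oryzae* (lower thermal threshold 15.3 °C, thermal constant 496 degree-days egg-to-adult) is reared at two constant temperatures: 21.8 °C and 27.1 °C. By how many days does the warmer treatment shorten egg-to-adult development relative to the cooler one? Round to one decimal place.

34.3 days

At 21.8 °C: 496 / (21.8 − 15.3) = 496 / 6.5 = 76.308 d.
At 27.1 °C: 496 / (27.1 − 15.3) = 496 / 11.8 = 42.034 d.
Difference = |76.308 − 42.034| = 34.274 ≈ 34.3 days.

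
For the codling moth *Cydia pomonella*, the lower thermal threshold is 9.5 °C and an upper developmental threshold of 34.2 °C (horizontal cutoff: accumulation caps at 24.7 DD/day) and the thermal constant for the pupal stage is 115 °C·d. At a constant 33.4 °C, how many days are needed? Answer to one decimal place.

4.8 days

Daily accumulation = 33.4 − 9.5 = 23.9 DD/day.
Duration = 115 / 23.9 = 4.812 ≈ 4.8 days.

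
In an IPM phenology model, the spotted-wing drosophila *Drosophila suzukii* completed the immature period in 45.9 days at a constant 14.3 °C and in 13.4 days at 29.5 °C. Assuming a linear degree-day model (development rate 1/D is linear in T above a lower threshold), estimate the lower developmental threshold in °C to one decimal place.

Equal thermal constants: D₁(T₁ − T_b) = D₂(T₂ − T_b).
45.9·(14.3 − T_b) = 13.4·(29.5 − T_b)
T_b = (45.9·14.3 − 13.4·29.5) / (45.9 − 13.4) = 261.07 / 32.5 = 8.033 °C ≈ 8.0 °C.

8.0 °C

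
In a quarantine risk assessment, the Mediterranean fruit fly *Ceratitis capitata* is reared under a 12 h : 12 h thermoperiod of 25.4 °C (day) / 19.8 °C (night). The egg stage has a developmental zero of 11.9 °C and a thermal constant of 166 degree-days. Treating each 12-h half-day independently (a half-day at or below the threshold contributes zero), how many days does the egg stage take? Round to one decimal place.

Day half: max(0, 25.4 − 11.9) × 0.5 = 13.5 × 0.5 = 6.75 DD.
Night half: max(0, 19.8 − 11.9) × 0.5 = 7.9 × 0.5 = 3.95 DD.
Per 24 h: 10.70 DD/day.
Duration = 166 / 10.70 = 15.514 ≈ 15.5 days.

15.5 days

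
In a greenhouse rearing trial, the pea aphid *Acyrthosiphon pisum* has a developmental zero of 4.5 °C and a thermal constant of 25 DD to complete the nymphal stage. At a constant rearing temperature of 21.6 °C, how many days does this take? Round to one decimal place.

1.5 days

Daily accumulation = 21.6 − 4.5 = 17.1 DD/day.
Duration = 25 / 17.1 = 1.462 ≈ 1.5 days.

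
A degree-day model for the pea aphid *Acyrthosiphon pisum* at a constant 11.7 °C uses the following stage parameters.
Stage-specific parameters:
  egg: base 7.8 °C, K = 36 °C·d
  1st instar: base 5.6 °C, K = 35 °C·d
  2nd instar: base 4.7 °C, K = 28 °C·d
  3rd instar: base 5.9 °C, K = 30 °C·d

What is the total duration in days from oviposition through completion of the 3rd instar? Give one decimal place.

24.1 days

egg: 36 / (11.7 − 7.8) = 36 / 3.9 = 9.231 d.
1st instar: 35 / (11.7 − 5.6) = 35 / 6.1 = 5.738 d.
2nd instar: 28 / (11.7 − 4.7) = 28 / 7.0 = 4.000 d.
3rd instar: 30 / (11.7 − 5.9) = 30 / 5.8 = 5.172 d.
Sum = 24.141 ≈ 24.1 days.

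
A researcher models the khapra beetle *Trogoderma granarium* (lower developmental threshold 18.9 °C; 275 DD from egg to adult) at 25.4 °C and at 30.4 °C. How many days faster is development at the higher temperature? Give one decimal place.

18.4 days

At 25.4 °C: 275 / (25.4 − 18.9) = 275 / 6.5 = 42.308 d.
At 30.4 °C: 275 / (30.4 − 18.9) = 275 / 11.5 = 23.913 d.
Difference = |42.308 − 23.913| = 18.395 ≈ 18.4 days.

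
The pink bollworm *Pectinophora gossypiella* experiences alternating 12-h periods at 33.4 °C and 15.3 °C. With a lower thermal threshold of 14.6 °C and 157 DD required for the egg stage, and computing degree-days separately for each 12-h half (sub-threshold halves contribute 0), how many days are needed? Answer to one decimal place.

Day half: max(0, 33.4 − 14.6) × 0.5 = 18.8 × 0.5 = 9.40 DD.
Night half: max(0, 15.3 − 14.6) × 0.5 = 0.7 × 0.5 = 0.35 DD.
Per 24 h: 9.75 DD/day.
Duration = 157 / 9.75 = 16.103 ≈ 16.1 days.

16.1 days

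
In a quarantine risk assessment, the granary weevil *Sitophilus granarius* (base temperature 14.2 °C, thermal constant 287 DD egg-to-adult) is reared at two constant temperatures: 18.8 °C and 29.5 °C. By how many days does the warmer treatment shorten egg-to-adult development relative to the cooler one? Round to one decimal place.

At 18.8 °C: 287 / (18.8 − 14.2) = 287 / 4.6 = 62.391 d.
At 29.5 °C: 287 / (29.5 − 14.2) = 287 / 15.3 = 18.758 d.
Difference = |62.391 − 18.758| = 43.633 ≈ 43.6 days.

43.6 days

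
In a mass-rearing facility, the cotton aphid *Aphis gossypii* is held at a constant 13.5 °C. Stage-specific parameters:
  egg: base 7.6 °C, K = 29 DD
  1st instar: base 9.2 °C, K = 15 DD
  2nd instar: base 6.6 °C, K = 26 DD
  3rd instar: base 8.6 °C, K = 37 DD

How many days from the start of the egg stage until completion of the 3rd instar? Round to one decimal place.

19.7 days

egg: 29 / (13.5 − 7.6) = 29 / 5.9 = 4.915 d.
1st instar: 15 / (13.5 − 9.2) = 15 / 4.3 = 3.488 d.
2nd instar: 26 / (13.5 − 6.6) = 26 / 6.9 = 3.768 d.
3rd instar: 37 / (13.5 − 8.6) = 37 / 4.9 = 7.551 d.
Sum = 19.723 ≈ 19.7 days.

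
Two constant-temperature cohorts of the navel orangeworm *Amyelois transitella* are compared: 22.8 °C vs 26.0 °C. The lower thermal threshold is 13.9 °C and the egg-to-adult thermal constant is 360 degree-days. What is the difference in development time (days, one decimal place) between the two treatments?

At 22.8 °C: 360 / (22.8 − 13.9) = 360 / 8.9 = 40.449 d.
At 26.0 °C: 360 / (26.0 − 13.9) = 360 / 12.1 = 29.752 d.
Difference = |40.449 − 29.752| = 10.697 ≈ 10.7 days.

10.7 days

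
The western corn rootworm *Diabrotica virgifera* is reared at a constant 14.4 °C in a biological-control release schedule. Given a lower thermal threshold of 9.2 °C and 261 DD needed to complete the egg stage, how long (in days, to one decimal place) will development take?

Daily accumulation = 14.4 − 9.2 = 5.2 DD/day.
Duration = 261 / 5.2 = 50.192 ≈ 50.2 days.

50.2 days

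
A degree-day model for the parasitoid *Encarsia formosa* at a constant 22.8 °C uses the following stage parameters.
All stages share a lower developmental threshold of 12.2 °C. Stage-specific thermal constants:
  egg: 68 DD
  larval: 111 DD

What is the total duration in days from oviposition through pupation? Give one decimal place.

16.9 days

Daily accumulation at 22.8 °C = 22.8 − 12.2 = 10.6 DD/day.
Total K = 68 + 111 = 179 DD.
Total duration = 179 / 10.6 = 16.887 ≈ 16.9 days.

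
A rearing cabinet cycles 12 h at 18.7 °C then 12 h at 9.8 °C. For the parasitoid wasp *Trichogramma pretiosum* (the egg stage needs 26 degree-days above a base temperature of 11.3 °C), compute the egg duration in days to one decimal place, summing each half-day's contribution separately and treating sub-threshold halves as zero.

Day half: max(0, 18.7 − 11.3) × 0.5 = 7.4 × 0.5 = 3.70 DD.
Night half: max(0, 9.8 − 11.3) × 0.5 = 0.0 × 0.5 = 0.00 DD.
Per 24 h: 3.70 DD/day.
Duration = 26 / 3.70 = 7.027 ≈ 7.0 days.

7.0 days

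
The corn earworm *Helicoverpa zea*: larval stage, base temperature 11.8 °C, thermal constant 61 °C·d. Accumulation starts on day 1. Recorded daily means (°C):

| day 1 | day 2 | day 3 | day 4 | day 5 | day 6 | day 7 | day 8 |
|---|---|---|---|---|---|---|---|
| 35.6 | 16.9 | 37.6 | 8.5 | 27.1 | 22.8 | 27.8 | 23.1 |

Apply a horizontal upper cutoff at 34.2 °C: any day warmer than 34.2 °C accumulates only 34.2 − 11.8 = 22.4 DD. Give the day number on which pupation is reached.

Daily DD above 11.8 °C (capped at 22.4): 22.4, 5.1, 22.4, 0.0, 15.3, 11.0, 16.0, 11.3.
Cumulative: 22.4, 27.5, 49.9, 49.9, 65.2, 76.2, 92.2, 103.5.
The total first reaches 61 DD on day 5.

day 5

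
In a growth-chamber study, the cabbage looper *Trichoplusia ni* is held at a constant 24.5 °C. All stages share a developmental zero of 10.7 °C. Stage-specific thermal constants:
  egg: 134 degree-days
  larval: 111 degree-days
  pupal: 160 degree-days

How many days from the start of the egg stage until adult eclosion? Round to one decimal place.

Daily accumulation at 24.5 °C = 24.5 − 10.7 = 13.8 DD/day.
Total K = 134 + 111 + 160 = 405 DD.
Total duration = 405 / 13.8 = 29.348 ≈ 29.3 days.

29.3 days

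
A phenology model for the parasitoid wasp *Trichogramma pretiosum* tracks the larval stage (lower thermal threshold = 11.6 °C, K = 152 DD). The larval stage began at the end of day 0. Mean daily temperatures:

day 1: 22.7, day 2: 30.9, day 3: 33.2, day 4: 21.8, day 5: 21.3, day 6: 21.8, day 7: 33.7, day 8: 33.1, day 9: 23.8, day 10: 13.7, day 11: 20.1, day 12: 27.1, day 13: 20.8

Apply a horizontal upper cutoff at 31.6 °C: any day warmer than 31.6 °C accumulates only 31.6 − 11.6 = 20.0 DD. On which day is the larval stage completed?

Daily DD above 11.6 °C (capped at 20.0): 11.1, 19.3, 20.0, 10.2, 9.7, 10.2, 20.0, 20.0, 12.2, 2.1, 8.5, 15.5, 9.2.
Cumulative: 11.1, 30.4, 50.4, 60.6, 70.3, 80.5, 100.5, 120.5, 132.7, 134.8, 143.3, 158.8, 168.0.
The total first reaches 152 DD on day 12.

day 12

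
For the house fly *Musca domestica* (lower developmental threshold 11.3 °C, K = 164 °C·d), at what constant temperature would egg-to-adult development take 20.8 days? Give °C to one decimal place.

Required daily accumulation = 164 / 20.8 = 7.885 DD/day.
T = T_base + 7.885 = 11.3 + 7.885 = 19.185 ≈ 19.2 °C.

19.2 °C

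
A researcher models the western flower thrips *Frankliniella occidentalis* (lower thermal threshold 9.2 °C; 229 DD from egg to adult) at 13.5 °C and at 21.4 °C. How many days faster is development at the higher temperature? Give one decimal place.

34.5 days

At 13.5 °C: 229 / (13.5 − 9.2) = 229 / 4.3 = 53.256 d.
At 21.4 °C: 229 / (21.4 − 9.2) = 229 / 12.2 = 18.770 d.
Difference = |53.256 − 18.770| = 34.485 ≈ 34.5 days.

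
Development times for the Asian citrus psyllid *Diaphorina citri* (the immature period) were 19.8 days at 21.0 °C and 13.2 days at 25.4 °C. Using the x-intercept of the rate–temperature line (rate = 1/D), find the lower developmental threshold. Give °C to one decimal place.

Equal thermal constants: D₁(T₁ − T_b) = D₂(T₂ − T_b).
19.8·(21.0 − T_b) = 13.2·(25.4 − T_b)
T_b = (19.8·21.0 − 13.2·25.4) / (19.8 − 13.2) = 80.52 / 6.6 = 12.200 °C ≈ 12.2 °C.

12.2 °C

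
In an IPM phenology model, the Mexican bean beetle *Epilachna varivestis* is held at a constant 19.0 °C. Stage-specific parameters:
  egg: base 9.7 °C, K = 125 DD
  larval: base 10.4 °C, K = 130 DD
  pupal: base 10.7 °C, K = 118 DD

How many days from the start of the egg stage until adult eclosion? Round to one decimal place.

42.8 days

egg: 125 / (19.0 − 9.7) = 125 / 9.3 = 13.441 d.
larval: 130 / (19.0 − 10.4) = 130 / 8.6 = 15.116 d.
pupal: 118 / (19.0 − 10.7) = 118 / 8.3 = 14.217 d.
Sum = 42.774 ≈ 42.8 days.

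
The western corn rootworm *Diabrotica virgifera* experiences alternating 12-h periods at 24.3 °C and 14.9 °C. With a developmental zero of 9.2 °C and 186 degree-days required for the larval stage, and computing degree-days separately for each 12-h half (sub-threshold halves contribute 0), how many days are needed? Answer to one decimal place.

17.9 days

Day half: max(0, 24.3 − 9.2) × 0.5 = 15.1 × 0.5 = 7.55 DD.
Night half: max(0, 14.9 − 9.2) × 0.5 = 5.7 × 0.5 = 2.85 DD.
Per 24 h: 10.40 DD/day.
Duration = 186 / 10.40 = 17.885 ≈ 17.9 days.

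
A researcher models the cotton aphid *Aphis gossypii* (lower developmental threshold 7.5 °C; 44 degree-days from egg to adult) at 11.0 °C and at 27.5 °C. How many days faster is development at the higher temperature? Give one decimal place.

10.4 days

At 11.0 °C: 44 / (11.0 − 7.5) = 44 / 3.5 = 12.571 d.
At 27.5 °C: 44 / (27.5 − 7.5) = 44 / 20.0 = 2.200 d.
Difference = |12.571 − 2.200| = 10.371 ≈ 10.4 days.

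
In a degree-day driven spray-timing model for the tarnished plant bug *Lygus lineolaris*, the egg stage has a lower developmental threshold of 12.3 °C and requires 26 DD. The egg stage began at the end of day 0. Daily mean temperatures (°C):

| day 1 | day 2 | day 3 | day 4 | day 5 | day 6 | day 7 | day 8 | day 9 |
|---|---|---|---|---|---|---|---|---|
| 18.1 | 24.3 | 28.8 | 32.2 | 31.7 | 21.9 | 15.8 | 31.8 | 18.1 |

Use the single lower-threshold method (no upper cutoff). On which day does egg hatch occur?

Daily DD above 12.3 °C: 5.8, 12.0, 16.5, 19.9, 19.4, 9.6, 3.5, 19.5, 5.8.
Cumulative: 5.8, 17.8, 34.3, 54.2, 73.6, 83.2, 86.7, 106.2, 112.0.
The total first reaches 26 DD on day 3.

day 3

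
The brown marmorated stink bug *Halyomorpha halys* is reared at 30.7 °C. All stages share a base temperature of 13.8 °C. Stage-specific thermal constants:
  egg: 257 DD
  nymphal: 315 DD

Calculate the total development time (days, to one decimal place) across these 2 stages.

33.8 days

Daily accumulation at 30.7 °C = 30.7 − 13.8 = 16.9 DD/day.
Total K = 257 + 315 = 572 DD.
Total duration = 572 / 16.9 = 33.846 ≈ 33.8 days.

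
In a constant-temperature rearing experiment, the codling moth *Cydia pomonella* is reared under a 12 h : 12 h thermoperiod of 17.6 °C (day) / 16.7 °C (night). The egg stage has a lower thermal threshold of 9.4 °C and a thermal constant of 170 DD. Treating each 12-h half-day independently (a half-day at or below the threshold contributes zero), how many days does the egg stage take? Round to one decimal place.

21.9 days

Day half: max(0, 17.6 − 9.4) × 0.5 = 8.2 × 0.5 = 4.10 DD.
Night half: max(0, 16.7 − 9.4) × 0.5 = 7.3 × 0.5 = 3.65 DD.
Per 24 h: 7.75 DD/day.
Duration = 170 / 7.75 = 21.935 ≈ 21.9 days.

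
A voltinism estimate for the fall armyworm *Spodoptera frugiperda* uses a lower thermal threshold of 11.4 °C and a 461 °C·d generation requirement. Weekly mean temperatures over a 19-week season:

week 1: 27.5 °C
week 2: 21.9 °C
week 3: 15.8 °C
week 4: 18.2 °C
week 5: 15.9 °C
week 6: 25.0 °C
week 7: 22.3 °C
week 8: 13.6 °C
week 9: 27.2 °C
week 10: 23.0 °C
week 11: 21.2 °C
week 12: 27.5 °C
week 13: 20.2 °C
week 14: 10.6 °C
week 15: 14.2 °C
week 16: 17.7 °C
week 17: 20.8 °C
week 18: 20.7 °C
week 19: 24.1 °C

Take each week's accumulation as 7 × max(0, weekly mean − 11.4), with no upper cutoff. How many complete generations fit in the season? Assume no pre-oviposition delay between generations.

Weekly DD (7 × max(0, T̄ − 11.4)): 112.7, 73.5, 30.8, 47.6, 31.5, 95.2, 76.3, 15.4, 110.6, 81.2, 68.6, 112.7, 61.6, 0.0, 19.6, 44.1, 65.8, 65.1, 88.9.
Season total = 1201.2 DD.
Complete generations = ⌊1201.2 / 461⌋ = 2.

2 generations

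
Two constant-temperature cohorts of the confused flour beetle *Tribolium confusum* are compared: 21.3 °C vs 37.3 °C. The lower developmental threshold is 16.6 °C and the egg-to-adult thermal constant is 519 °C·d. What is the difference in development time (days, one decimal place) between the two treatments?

At 21.3 °C: 519 / (21.3 − 16.6) = 519 / 4.7 = 110.426 d.
At 37.3 °C: 519 / (37.3 − 16.6) = 519 / 20.7 = 25.072 d.
Difference = |110.426 − 25.072| = 85.353 ≈ 85.4 days.

85.4 days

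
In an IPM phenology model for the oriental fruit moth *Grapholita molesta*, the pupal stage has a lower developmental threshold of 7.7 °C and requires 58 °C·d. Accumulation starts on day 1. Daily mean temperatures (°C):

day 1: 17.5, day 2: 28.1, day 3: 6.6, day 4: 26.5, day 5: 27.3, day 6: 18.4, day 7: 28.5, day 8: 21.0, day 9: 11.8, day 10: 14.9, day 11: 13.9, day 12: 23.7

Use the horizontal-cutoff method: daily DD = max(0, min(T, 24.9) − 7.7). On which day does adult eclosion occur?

Daily DD above 7.7 °C (capped at 17.2): 9.8, 17.2, 0.0, 17.2, 17.2, 10.7, 17.2, 13.3, 4.1, 7.2, 6.2, 16.0.
Cumulative: 9.8, 27.0, 27.0, 44.2, 61.4, 72.1, 89.3, 102.6, 106.7, 113.9, 120.1, 136.1.
The total first reaches 58 DD on day 5.

day 5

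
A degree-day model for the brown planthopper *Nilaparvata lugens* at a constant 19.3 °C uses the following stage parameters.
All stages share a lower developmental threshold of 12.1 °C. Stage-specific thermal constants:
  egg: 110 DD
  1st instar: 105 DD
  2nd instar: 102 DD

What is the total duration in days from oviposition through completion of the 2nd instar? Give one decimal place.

44.0 days

Daily accumulation at 19.3 °C = 19.3 − 12.1 = 7.2 DD/day.
Total K = 110 + 105 + 102 = 317 DD.
Total duration = 317 / 7.2 = 44.028 ≈ 44.0 days.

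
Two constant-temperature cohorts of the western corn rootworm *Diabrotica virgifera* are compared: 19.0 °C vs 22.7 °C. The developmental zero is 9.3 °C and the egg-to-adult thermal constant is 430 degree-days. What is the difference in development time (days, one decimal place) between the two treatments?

At 19.0 °C: 430 / (19.0 − 9.3) = 430 / 9.7 = 44.330 d.
At 22.7 °C: 430 / (22.7 − 9.3) = 430 / 13.4 = 32.090 d.
Difference = |44.330 − 32.090| = 12.240 ≈ 12.2 days.

12.2 days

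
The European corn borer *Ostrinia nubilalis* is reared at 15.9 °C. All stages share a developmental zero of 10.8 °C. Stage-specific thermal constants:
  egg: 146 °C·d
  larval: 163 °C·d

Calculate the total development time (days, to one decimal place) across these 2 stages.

60.6 days

Daily accumulation at 15.9 °C = 15.9 − 10.8 = 5.1 DD/day.
Total K = 146 + 163 = 309 DD.
Total duration = 309 / 5.1 = 60.588 ≈ 60.6 days.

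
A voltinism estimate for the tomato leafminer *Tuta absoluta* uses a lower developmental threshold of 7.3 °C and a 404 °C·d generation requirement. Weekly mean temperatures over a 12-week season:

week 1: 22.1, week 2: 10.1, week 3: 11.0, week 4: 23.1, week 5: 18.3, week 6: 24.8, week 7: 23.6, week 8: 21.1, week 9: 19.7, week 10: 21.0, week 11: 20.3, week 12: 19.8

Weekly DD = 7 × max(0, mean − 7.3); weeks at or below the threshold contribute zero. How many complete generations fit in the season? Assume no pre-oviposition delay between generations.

Weekly DD (7 × max(0, T̄ − 7.3)): 103.6, 19.6, 25.9, 110.6, 77.0, 122.5, 114.1, 96.6, 86.8, 95.9, 91.0, 87.5.
Season total = 1031.1 DD.
Complete generations = ⌊1031.1 / 404⌋ = 2.

2 generations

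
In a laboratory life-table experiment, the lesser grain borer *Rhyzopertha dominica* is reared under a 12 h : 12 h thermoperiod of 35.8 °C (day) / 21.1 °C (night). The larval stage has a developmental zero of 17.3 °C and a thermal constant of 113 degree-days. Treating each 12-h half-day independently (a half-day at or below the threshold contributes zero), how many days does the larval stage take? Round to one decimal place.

10.1 days

Day half: max(0, 35.8 − 17.3) × 0.5 = 18.5 × 0.5 = 9.25 DD.
Night half: max(0, 21.1 − 17.3) × 0.5 = 3.8 × 0.5 = 1.90 DD.
Per 24 h: 11.15 DD/day.
Duration = 113 / 11.15 = 10.135 ≈ 10.1 days.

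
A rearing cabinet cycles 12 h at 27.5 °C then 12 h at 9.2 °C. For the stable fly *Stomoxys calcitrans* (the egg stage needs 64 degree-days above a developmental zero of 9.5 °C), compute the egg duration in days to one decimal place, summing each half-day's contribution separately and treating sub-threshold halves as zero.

Day half: max(0, 27.5 − 9.5) × 0.5 = 18.0 × 0.5 = 9.00 DD.
Night half: max(0, 9.2 − 9.5) × 0.5 = 0.0 × 0.5 = 0.00 DD.
Per 24 h: 9.00 DD/day.
Duration = 64 / 9.00 = 7.111 ≈ 7.1 days.

7.1 days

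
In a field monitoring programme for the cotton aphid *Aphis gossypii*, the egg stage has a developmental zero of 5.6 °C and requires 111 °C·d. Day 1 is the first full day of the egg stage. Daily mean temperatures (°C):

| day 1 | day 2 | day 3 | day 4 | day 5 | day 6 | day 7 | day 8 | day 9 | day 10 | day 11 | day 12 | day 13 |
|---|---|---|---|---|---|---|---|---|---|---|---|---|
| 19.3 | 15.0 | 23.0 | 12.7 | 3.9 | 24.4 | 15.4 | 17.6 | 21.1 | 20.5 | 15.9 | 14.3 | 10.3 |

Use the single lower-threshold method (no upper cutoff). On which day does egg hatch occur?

Daily DD above 5.6 °C: 13.7, 9.4, 17.4, 7.1, 0.0, 18.8, 9.8, 12.0, 15.5, 14.9, 10.3, 8.7, 4.7.
Cumulative: 13.7, 23.1, 40.5, 47.6, 47.6, 66.4, 76.2, 88.2, 103.7, 118.6, 128.9, 137.6, 142.3.
The total first reaches 111 DD on day 10.

day 10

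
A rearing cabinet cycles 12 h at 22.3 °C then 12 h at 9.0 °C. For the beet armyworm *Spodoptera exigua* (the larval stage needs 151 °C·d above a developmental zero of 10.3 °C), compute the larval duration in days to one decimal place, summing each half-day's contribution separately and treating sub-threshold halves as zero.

25.2 days

Day half: max(0, 22.3 − 10.3) × 0.5 = 12.0 × 0.5 = 6.00 DD.
Night half: max(0, 9.0 − 10.3) × 0.5 = 0.0 × 0.5 = 0.00 DD.
Per 24 h: 6.00 DD/day.
Duration = 151 / 6.00 = 25.167 ≈ 25.2 days.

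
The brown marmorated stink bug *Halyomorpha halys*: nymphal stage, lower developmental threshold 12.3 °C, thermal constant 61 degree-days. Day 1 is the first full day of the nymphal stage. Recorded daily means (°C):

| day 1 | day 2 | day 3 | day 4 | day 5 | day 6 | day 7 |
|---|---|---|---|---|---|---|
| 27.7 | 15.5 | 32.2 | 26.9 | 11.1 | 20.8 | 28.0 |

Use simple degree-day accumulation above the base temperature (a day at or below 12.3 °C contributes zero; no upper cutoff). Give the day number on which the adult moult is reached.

day 6

Daily DD above 12.3 °C: 15.4, 3.2, 19.9, 14.6, 0.0, 8.5, 15.7.
Cumulative: 15.4, 18.6, 38.5, 53.1, 53.1, 61.6, 77.3.
The total first reaches 61 DD on day 6.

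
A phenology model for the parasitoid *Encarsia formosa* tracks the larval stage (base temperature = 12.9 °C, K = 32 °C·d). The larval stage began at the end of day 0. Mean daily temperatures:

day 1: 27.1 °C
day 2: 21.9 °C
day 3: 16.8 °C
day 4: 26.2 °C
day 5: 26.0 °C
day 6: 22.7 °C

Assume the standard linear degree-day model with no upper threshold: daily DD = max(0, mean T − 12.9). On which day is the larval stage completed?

day 4

Daily DD above 12.9 °C: 14.2, 9.0, 3.9, 13.3, 13.1, 9.8.
Cumulative: 14.2, 23.2, 27.1, 40.4, 53.5, 63.3.
The total first reaches 32 DD on day 4.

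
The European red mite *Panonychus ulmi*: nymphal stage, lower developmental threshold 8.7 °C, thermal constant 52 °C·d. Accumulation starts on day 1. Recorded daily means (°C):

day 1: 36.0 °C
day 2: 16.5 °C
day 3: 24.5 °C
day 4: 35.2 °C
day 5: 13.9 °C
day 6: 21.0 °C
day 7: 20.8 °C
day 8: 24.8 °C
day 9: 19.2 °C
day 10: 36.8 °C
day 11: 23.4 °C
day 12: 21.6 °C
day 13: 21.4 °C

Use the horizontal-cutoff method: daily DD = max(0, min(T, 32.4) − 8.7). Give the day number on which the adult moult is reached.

day 4

Daily DD above 8.7 °C (capped at 23.7): 23.7, 7.8, 15.8, 23.7, 5.2, 12.3, 12.1, 16.1, 10.5, 23.7, 14.7, 12.9, 12.7.
Cumulative: 23.7, 31.5, 47.3, 71.0, 76.2, 88.5, 100.6, 116.7, 127.2, 150.9, 165.6, 178.5, 191.2.
The total first reaches 52 DD on day 4.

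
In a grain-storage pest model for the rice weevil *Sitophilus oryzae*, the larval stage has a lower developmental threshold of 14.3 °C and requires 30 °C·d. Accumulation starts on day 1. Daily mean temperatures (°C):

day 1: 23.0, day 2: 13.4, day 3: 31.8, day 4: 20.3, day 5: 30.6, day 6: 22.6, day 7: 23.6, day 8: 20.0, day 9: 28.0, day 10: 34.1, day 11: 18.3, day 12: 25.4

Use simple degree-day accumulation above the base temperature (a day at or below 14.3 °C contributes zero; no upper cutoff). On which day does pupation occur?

day 4

Daily DD above 14.3 °C: 8.7, 0.0, 17.5, 6.0, 16.3, 8.3, 9.3, 5.7, 13.7, 19.8, 4.0, 11.1.
Cumulative: 8.7, 8.7, 26.2, 32.2, 48.5, 56.8, 66.1, 71.8, 85.5, 105.3, 109.3, 120.4.
The total first reaches 30 DD on day 4.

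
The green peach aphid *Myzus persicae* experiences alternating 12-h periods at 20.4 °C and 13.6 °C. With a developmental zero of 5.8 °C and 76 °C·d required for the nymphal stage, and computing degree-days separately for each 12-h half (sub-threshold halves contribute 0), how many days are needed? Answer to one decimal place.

6.8 days

Day half: max(0, 20.4 − 5.8) × 0.5 = 14.6 × 0.5 = 7.30 DD.
Night half: max(0, 13.6 − 5.8) × 0.5 = 7.8 × 0.5 = 3.90 DD.
Per 24 h: 11.20 DD/day.
Duration = 76 / 11.20 = 6.786 ≈ 6.8 days.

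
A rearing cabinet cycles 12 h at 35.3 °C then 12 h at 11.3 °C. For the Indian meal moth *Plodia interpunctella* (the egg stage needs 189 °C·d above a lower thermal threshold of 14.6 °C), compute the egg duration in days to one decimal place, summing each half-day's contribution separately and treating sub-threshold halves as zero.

Day half: max(0, 35.3 − 14.6) × 0.5 = 20.7 × 0.5 = 10.35 DD.
Night half: max(0, 11.3 − 14.6) × 0.5 = 0.0 × 0.5 = 0.00 DD.
Per 24 h: 10.35 DD/day.
Duration = 189 / 10.35 = 18.261 ≈ 18.3 days.

18.3 days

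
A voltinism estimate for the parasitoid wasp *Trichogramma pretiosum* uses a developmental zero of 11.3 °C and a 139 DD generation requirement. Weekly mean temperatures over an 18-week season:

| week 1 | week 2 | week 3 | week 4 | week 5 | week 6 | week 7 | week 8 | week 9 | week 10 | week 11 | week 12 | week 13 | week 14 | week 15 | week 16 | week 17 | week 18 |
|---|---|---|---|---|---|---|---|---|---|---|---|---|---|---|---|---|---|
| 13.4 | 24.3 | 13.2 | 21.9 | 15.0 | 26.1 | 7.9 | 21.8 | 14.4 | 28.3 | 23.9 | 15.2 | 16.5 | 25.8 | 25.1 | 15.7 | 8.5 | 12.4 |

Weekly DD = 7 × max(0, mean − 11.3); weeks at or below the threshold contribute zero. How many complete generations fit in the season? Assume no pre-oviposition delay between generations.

Weekly DD (7 × max(0, T̄ − 11.3)): 14.7, 91.0, 13.3, 74.2, 25.9, 103.6, 0.0, 73.5, 21.7, 119.0, 88.2, 27.3, 36.4, 101.5, 96.6, 30.8, 0.0, 7.7.
Season total = 925.4 DD.
Complete generations = ⌊925.4 / 139⌋ = 6.

6 generations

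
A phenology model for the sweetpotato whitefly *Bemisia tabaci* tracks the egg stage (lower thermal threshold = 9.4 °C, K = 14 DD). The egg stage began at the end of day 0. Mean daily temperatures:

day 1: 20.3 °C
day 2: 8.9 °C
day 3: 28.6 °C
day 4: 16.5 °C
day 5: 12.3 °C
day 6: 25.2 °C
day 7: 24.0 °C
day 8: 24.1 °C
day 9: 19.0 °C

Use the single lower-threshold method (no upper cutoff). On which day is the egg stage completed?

Daily DD above 9.4 °C: 10.9, 0.0, 19.2, 7.1, 2.9, 15.8, 14.6, 14.7, 9.6.
Cumulative: 10.9, 10.9, 30.1, 37.2, 40.1, 55.9, 70.5, 85.2, 94.8.
The total first reaches 14 DD on day 3.

day 3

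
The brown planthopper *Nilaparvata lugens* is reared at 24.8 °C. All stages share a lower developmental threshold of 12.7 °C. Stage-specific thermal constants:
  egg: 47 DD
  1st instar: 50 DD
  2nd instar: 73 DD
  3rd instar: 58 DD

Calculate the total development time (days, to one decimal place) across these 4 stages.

18.8 days

Daily accumulation at 24.8 °C = 24.8 − 12.7 = 12.1 DD/day.
Total K = 47 + 50 + 73 + 58 = 228 DD.
Total duration = 228 / 12.1 = 18.843 ≈ 18.8 days.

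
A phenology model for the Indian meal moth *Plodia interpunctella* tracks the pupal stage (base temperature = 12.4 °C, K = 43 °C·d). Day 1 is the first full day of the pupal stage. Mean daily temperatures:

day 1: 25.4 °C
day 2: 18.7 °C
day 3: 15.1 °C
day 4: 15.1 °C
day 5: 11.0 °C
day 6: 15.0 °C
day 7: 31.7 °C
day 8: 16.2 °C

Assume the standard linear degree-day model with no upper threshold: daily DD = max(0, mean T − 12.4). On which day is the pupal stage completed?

day 7

Daily DD above 12.4 °C: 13.0, 6.3, 2.7, 2.7, 0.0, 2.6, 19.3, 3.8.
Cumulative: 13.0, 19.3, 22.0, 24.7, 24.7, 27.3, 46.6, 50.4.
The total first reaches 43 DD on day 7.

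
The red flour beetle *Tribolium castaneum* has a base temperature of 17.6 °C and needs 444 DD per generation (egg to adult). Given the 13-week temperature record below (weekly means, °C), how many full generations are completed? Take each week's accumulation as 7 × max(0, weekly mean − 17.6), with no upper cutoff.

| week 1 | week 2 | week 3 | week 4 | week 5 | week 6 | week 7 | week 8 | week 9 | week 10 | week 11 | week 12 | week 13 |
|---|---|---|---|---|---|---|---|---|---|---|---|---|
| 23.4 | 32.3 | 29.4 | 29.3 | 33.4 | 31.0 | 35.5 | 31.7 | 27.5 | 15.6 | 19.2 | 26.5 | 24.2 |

Weekly DD (7 × max(0, T̄ − 17.6)): 40.6, 102.9, 82.6, 81.9, 110.6, 93.8, 125.3, 98.7, 69.3, 0.0, 11.2, 62.3, 46.2.
Season total = 925.4 DD.
Complete generations = ⌊925.4 / 444⌋ = 2.

2 generations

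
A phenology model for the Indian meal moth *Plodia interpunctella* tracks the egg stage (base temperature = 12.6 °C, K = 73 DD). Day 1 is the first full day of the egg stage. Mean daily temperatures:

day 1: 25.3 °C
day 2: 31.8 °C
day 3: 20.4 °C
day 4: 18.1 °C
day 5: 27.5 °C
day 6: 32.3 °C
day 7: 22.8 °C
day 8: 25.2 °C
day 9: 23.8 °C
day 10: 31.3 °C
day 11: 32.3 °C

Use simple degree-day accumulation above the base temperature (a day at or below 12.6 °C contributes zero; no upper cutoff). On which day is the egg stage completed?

Daily DD above 12.6 °C: 12.7, 19.2, 7.8, 5.5, 14.9, 19.7, 10.2, 12.6, 11.2, 18.7, 19.7.
Cumulative: 12.7, 31.9, 39.7, 45.2, 60.1, 79.8, 90.0, 102.6, 113.8, 132.5, 152.2.
The total first reaches 73 DD on day 6.

day 6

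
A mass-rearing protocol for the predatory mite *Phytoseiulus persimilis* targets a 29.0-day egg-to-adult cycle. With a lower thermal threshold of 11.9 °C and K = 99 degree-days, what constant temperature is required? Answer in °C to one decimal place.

15.3 °C

Required daily accumulation = 99 / 29.0 = 3.414 DD/day.
T = T_base + 3.414 = 11.9 + 3.414 = 15.314 ≈ 15.3 °C.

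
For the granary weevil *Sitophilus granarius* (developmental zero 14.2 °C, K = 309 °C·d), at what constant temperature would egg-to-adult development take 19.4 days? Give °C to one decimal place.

30.1 °C

Required daily accumulation = 309 / 19.4 = 15.928 DD/day.
T = T_base + 15.928 = 14.2 + 15.928 = 30.128 ≈ 30.1 °C.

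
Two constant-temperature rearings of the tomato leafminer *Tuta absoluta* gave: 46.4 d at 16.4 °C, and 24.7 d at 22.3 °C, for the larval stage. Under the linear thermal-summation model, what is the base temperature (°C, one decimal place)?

Under the model K = D·(T − T_b), so D₁·(T₁ − T_b) = D₂·(T₂ − T_b).
46.4·(16.4 − T_b) = 24.7·(22.3 − T_b)
T_b = (46.4·16.4 − 24.7·22.3) / (46.4 − 24.7) = 210.15 / 21.7 = 9.684 °C ≈ 9.7 °C.

9.7 °C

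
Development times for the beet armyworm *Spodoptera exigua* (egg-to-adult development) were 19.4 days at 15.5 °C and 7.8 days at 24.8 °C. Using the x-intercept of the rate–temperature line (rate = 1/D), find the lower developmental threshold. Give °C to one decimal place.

Under the model K = D·(T − T_b), so D₁·(T₁ − T_b) = D₂·(T₂ − T_b).
19.4·(15.5 − T_b) = 7.8·(24.8 − T_b)
T_b = (19.4·15.5 − 7.8·24.8) / (19.4 − 7.8) = 107.26 / 11.6 = 9.247 °C ≈ 9.2 °C.

9.2 °C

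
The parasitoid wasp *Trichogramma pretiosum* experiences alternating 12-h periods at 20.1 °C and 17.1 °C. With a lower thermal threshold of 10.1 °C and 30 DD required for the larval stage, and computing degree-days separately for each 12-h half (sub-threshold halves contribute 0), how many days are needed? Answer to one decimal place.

3.5 days

Day half: max(0, 20.1 − 10.1) × 0.5 = 10.0 × 0.5 = 5.00 DD.
Night half: max(0, 17.1 − 10.1) × 0.5 = 7.0 × 0.5 = 3.50 DD.
Per 24 h: 8.50 DD/day.
Duration = 30 / 8.50 = 3.529 ≈ 3.5 days.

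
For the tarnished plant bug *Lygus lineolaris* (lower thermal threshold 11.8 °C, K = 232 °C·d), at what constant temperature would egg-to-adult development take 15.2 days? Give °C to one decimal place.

Required daily accumulation = 232 / 15.2 = 15.263 DD/day.
T = T_base + 15.263 = 11.8 + 15.263 = 27.063 ≈ 27.1 °C.

27.1 °C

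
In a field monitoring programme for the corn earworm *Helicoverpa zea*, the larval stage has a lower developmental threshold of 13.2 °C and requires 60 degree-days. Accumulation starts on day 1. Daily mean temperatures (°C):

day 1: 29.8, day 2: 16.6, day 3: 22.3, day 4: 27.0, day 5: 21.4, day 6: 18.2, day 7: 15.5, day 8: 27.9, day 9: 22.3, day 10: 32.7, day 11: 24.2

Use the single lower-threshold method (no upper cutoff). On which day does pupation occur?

Daily DD above 13.2 °C: 16.6, 3.4, 9.1, 13.8, 8.2, 5.0, 2.3, 14.7, 9.1, 19.5, 11.0.
Cumulative: 16.6, 20.0, 29.1, 42.9, 51.1, 56.1, 58.4, 73.1, 82.2, 101.7, 112.7.
The total first reaches 60 DD on day 8.

day 8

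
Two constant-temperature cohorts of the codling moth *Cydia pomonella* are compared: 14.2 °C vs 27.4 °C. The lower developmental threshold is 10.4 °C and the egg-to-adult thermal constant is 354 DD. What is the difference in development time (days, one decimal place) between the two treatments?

72.3 days

At 14.2 °C: 354 / (14.2 − 10.4) = 354 / 3.8 = 93.158 d.
At 27.4 °C: 354 / (27.4 − 10.4) = 354 / 17.0 = 20.824 d.
Difference = |93.158 − 20.824| = 72.334 ≈ 72.3 days.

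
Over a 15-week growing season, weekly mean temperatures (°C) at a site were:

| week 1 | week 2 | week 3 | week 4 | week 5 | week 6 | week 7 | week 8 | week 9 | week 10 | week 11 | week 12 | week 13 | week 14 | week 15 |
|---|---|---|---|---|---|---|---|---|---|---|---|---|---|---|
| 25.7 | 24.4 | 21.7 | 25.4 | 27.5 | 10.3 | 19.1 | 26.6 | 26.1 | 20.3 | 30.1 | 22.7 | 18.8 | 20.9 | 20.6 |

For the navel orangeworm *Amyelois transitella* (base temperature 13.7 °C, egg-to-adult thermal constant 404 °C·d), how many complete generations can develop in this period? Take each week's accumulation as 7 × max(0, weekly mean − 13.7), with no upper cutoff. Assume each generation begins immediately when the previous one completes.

Weekly DD (7 × max(0, T̄ − 13.7)): 84.0, 74.9, 56.0, 81.9, 96.6, 0.0, 37.8, 90.3, 86.8, 46.2, 114.8, 63.0, 35.7, 50.4, 48.3.
Season total = 966.7 DD.
Complete generations = ⌊966.7 / 404⌋ = 2.

2 generations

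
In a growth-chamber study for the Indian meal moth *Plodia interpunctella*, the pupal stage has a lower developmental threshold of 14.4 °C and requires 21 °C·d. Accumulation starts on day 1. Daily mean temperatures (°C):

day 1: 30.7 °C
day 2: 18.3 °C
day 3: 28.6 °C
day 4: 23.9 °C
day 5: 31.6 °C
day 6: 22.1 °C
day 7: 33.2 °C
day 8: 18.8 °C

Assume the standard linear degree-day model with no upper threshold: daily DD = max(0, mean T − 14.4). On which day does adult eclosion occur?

Daily DD above 14.4 °C: 16.3, 3.9, 14.2, 9.5, 17.2, 7.7, 18.8, 4.4.
Cumulative: 16.3, 20.2, 34.4, 43.9, 61.1, 68.8, 87.6, 92.0.
The total first reaches 21 DD on day 3.

day 3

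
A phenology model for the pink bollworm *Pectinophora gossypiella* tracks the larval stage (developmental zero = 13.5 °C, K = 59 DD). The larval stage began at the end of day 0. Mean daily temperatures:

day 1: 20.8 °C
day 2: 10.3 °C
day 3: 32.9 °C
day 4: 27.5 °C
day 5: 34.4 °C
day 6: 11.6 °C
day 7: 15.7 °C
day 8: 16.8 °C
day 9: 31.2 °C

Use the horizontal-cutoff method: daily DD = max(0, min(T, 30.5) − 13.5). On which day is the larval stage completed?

Daily DD above 13.5 °C (capped at 17.0): 7.3, 0.0, 17.0, 14.0, 17.0, 0.0, 2.2, 3.3, 17.0.
Cumulative: 7.3, 7.3, 24.3, 38.3, 55.3, 55.3, 57.5, 60.8, 77.8.
The total first reaches 59 DD on day 8.

day 8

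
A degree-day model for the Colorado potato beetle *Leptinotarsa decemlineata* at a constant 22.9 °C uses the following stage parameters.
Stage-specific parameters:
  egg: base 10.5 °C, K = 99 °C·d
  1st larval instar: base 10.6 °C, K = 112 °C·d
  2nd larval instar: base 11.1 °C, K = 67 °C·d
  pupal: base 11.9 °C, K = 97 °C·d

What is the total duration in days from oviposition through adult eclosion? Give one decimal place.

egg: 99 / (22.9 − 10.5) = 99 / 12.4 = 7.984 d.
1st larval instar: 112 / (22.9 − 10.6) = 112 / 12.3 = 9.106 d.
2nd larval instar: 67 / (22.9 − 11.1) = 67 / 11.8 = 5.678 d.
pupal: 97 / (22.9 − 11.9) = 97 / 11.0 = 8.818 d.
Sum = 31.586 ≈ 31.6 days.

31.6 days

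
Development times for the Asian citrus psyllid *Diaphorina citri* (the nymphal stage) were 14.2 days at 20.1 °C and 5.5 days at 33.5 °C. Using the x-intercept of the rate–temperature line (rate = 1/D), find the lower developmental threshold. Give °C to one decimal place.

11.6 °C

Under the model K = D·(T − T_b), so D₁·(T₁ − T_b) = D₂·(T₂ − T_b).
14.2·(20.1 − T_b) = 5.5·(33.5 − T_b)
T_b = (14.2·20.1 − 5.5·33.5) / (14.2 − 5.5) = 101.17 / 8.7 = 11.629 °C ≈ 11.6 °C.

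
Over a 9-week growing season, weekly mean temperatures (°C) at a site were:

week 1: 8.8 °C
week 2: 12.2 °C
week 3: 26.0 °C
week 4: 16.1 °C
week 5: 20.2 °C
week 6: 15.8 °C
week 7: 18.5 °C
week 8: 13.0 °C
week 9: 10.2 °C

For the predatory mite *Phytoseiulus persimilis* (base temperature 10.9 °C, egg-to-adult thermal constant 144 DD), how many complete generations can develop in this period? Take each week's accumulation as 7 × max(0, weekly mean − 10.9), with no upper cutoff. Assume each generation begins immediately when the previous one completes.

Weekly DD (7 × max(0, T̄ − 10.9)): 0.0, 9.1, 105.7, 36.4, 65.1, 34.3, 53.2, 14.7, 0.0.
Season total = 318.5 DD.
Complete generations = ⌊318.5 / 144⌋ = 2.

2 generations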